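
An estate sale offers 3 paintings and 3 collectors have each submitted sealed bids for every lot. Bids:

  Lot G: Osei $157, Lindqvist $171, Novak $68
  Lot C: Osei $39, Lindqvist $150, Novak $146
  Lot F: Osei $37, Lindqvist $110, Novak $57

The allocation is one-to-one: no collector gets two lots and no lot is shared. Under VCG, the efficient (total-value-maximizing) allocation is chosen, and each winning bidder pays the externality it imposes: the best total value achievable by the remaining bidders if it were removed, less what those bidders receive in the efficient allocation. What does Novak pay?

Efficient allocation: Osei→Lot G ($157), Lindqvist→Lot F ($110), Novak→Lot C ($146); total welfare W = $413.
Novak receives Lot C at value $146, so the others get W − 146 = $267.
Without Novak: best allocation of the remaining 2 bidders over all 3 lots is Osei→Lot G ($157), Lindqvist→Lot C ($150), total $307.
VCG payment = (others' best without Novak) − (others' welfare with Novak) = 307 − 267 = $40.

Novak pays $40.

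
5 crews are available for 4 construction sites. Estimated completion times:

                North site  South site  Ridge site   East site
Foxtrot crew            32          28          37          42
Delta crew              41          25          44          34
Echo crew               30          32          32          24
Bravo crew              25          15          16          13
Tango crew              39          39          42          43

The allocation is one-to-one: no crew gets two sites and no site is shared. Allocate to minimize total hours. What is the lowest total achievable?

Min total: 97 hours

This is the linear assignment problem.
Optimal: Foxtrot crew→North site (32 hours), Delta crew→South site (25 hours), Bravo crew→Ridge site (16 hours), Echo crew→East site (24 hours) — total 32+25+16+24 = 97 hours.
Row-greedy (each crew in turn takes its cheapest remaining site) gives 108 hours, worse by 11.
Next-best assignment: Foxtrot crew→North site, Delta crew→South site, Echo crew→Ridge site, Bravo crew→East site = 102 hours.
Swapping Foxtrot crew↔Bravo crew (Foxtrot crew→Ridge site 37 hours, Bravo crew→North site 25 hours) adds 14.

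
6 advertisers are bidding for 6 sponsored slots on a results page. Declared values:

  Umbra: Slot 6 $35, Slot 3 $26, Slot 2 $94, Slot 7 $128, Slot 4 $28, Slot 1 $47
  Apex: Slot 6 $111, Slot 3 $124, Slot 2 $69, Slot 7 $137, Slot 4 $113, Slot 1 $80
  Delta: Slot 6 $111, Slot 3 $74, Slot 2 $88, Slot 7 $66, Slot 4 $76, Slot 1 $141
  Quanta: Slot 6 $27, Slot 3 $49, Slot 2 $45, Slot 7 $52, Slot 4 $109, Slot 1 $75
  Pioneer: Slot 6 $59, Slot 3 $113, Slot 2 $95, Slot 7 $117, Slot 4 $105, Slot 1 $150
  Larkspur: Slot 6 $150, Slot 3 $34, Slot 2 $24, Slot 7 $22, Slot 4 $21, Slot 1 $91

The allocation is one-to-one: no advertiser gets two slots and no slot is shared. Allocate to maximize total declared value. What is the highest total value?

Max total: $749

Optimal: Umbra→Slot 7 ($128), Apex→Slot 3 ($124), Delta→Slot 2 ($88), Quanta→Slot 4 ($109), Pioneer→Slot 1 ($150), Larkspur→Slot 6 ($150) — total 128+124+88+109+150+150 = $749.
Row-greedy (each advertiser in turn takes its best remaining slot) gives $747, worse by 2.
Swapping Larkspur↔Delta (Larkspur→Slot 2 $24, Delta→Slot 6 $111) loses 103.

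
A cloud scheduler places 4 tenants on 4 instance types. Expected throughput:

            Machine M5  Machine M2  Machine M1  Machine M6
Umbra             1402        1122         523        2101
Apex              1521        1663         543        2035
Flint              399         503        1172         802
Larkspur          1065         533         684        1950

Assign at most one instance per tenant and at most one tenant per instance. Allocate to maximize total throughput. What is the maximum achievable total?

Optimal: Umbra→Machine M5 (1402 ops/s), Apex→Machine M2 (1663 ops/s), Flint→Machine M1 (1172 ops/s), Larkspur→Machine M6 (1950 ops/s) — total 1402+1663+1172+1950 = 6187 ops/s.
Max-entry greedy (repeatedly take the single best remaining cell) gives 6001 ops/s, worse by 186.
Next-best assignment: Umbra→Machine M6, Apex→Machine M2, Flint→Machine M1, Larkspur→Machine M5 = 6001 ops/s.
Swapping Larkspur↔Umbra (Larkspur→Machine M5 1065 ops/s, Umbra→Machine M6 2101 ops/s) loses 186.

Maximum total: 6187 ops/s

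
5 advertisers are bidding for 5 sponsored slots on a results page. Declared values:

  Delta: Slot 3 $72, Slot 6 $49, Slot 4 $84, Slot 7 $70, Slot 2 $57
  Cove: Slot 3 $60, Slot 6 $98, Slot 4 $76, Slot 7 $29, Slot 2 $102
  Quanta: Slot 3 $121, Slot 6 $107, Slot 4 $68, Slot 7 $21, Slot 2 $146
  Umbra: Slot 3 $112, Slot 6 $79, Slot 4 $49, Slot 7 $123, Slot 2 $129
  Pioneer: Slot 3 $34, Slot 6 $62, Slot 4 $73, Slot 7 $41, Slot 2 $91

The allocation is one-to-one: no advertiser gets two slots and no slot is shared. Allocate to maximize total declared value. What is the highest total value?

Max total: $517

This is the linear assignment problem.
Optimal: Delta→Slot 4 ($84), Cove→Slot 6 ($98), Quanta→Slot 3 ($121), Umbra→Slot 7 ($123), Pioneer→Slot 2 ($91) — total 84+98+121+123+91 = $517.
Max-entry greedy (repeatedly take the single best remaining cell) gives $485, worse by 32.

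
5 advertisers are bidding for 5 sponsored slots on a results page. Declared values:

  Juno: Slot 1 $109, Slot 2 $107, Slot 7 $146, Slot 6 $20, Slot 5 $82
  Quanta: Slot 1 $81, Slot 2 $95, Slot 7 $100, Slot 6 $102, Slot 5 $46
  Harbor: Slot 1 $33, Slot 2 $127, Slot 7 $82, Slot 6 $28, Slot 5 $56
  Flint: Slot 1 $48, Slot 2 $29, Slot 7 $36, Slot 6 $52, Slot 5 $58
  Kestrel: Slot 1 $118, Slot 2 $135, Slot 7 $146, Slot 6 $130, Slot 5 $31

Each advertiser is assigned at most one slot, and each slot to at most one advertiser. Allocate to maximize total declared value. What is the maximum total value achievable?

Optimal: Juno→Slot 7 ($146), Quanta→Slot 6 ($102), Harbor→Slot 2 ($127), Flint→Slot 5 ($58), Kestrel→Slot 1 ($118) — total 146+102+127+58+118 = $551.
Max-entry greedy (repeatedly take the single best remaining cell) gives $474, worse by 77.

Max total: $551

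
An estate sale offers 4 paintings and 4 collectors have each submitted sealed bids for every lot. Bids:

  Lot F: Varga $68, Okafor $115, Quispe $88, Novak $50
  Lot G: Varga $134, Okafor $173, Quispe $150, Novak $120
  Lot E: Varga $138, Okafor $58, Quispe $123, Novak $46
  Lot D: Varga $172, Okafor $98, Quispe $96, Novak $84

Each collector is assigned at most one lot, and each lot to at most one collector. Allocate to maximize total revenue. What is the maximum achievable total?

Optimal: Varga→Lot D ($172), Okafor→Lot F ($115), Quispe→Lot E ($123), Novak→Lot G ($120) — total 172+115+123+120 = $530.
Column-greedy (each lot in turn goes to its best remaining collector) gives $487, worse by 43.
Checked against all permutations: $530 is optimal.

Maximum total: $530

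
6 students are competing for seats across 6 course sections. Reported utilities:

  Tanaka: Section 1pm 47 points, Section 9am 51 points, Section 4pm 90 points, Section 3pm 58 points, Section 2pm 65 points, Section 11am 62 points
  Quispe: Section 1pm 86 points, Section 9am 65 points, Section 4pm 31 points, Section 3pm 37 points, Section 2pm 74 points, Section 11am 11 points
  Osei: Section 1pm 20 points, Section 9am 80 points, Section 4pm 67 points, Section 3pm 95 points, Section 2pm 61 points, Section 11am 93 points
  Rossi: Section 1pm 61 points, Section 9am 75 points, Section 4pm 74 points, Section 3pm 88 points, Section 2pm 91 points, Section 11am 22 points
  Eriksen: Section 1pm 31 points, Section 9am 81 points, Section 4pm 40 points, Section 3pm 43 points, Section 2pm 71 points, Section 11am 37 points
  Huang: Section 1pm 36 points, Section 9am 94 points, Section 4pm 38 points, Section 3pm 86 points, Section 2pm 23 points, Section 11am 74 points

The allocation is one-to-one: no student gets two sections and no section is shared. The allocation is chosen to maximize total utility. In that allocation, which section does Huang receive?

This is a one-to-one assignment (maximum-weight bipartite matching).
Optimal: Tanaka→Section 4pm (90 points), Quispe→Section 1pm (86 points), Osei→Section 11am (93 points), Rossi→Section 2pm (91 points), Eriksen→Section 9am (81 points), Huang→Section 3pm (86 points) — total 90+86+93+91+81+86 = 527 points.
Every other assignment is strictly worse.
Huang's own top section is Section 9am (94 points), but forcing Huang→Section 9am and reassigning the rest optimally gives only 522 points — worse by 5.

Huang receives Section 3pm.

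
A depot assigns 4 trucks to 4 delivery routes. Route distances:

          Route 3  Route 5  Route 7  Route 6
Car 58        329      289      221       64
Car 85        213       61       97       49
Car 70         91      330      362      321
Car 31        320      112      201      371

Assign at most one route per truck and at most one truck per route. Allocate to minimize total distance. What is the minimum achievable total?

Optimal: Car 58→Route 6 (64 km), Car 85→Route 7 (97 km), Car 70→Route 3 (91 km), Car 31→Route 5 (112 km) — total 64+97+91+112 = 364 km.
Column-greedy (each route in turn goes to its cheapest remaining truck) gives 417 km, worse by 53.
Next-best assignment: Car 58→Route 6, Car 85→Route 5, Car 70→Route 3, Car 31→Route 7 = 417 km.
Every other assignment is strictly worse.

Minimum total: 364 km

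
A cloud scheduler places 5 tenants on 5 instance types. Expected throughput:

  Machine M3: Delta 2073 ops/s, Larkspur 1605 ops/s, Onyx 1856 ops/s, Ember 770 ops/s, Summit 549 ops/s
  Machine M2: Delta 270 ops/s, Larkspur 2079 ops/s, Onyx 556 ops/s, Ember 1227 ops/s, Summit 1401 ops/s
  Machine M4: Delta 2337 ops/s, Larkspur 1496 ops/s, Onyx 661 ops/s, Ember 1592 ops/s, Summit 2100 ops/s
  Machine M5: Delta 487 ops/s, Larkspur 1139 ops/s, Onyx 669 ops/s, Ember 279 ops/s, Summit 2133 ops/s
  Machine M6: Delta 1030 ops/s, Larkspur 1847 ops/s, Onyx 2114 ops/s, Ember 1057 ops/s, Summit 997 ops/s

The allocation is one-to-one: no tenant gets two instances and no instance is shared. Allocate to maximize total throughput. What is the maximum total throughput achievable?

Optimal: Delta→Machine M3 (2073 ops/s), Larkspur→Machine M2 (2079 ops/s), Onyx→Machine M6 (2114 ops/s), Ember→Machine M4 (1592 ops/s), Summit→Machine M5 (2133 ops/s) — total 2073+2079+2114+1592+2133 = 9991 ops/s.
Next-best assignment: Delta→Machine M4, Larkspur→Machine M2, Onyx→Machine M3, Ember→Machine M6, Summit→Machine M5 = 9462 ops/s.

Maximum total: 9991 ops/s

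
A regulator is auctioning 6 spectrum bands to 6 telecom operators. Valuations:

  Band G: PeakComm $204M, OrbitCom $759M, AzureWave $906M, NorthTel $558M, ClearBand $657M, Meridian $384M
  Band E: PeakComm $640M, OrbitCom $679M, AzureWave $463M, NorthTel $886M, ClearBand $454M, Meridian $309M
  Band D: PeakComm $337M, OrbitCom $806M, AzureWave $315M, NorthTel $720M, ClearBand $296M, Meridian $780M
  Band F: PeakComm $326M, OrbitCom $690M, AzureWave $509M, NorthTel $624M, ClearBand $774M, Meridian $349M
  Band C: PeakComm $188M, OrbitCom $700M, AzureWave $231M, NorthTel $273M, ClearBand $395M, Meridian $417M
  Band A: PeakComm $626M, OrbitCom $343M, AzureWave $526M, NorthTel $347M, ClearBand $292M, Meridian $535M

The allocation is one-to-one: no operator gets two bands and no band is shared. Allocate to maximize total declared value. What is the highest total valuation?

Maximum total: $4672M

Optimal: PeakComm→Band A ($626M), OrbitCom→Band C ($700M), AzureWave→Band G ($906M), NorthTel→Band E ($886M), ClearBand→Band F ($774M), Meridian→Band D ($780M) — total 626+700+906+886+774+780 = $4672M.
Column-greedy (each band in turn goes to its best remaining operator) gives $4415M, worse by 257.
Every other assignment is strictly worse.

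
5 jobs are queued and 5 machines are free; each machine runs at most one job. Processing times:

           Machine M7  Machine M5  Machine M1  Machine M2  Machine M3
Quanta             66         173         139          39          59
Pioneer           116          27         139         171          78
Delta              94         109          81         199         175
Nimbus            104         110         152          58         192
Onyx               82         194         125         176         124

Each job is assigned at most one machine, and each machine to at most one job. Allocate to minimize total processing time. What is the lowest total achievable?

Optimal: Quanta→Machine M3 (59 min), Pioneer→Machine M5 (27 min), Delta→Machine M1 (81 min), Nimbus→Machine M2 (58 min), Onyx→Machine M7 (82 min) — total 59+27+81+58+82 = 307 min.
Min-entry greedy (repeatedly take the single cheapest remaining cell) gives 421 min, worse by 114.

Min total: 307 min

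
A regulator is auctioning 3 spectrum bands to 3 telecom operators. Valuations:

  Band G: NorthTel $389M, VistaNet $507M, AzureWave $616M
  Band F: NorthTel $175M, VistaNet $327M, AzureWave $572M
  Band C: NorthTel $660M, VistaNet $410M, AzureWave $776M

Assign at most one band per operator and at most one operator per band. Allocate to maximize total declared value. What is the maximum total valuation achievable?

Max total: $1739M

Optimal: NorthTel→Band C ($660M), VistaNet→Band G ($507M), AzureWave→Band F ($572M) — total 660+507+572 = $1739M.
Max-entry greedy (repeatedly take the single best remaining cell) gives $1458M, worse by 281.
Next-best assignment: NorthTel→Band C, VistaNet→Band F, AzureWave→Band G = $1603M.
Every other assignment is strictly worse.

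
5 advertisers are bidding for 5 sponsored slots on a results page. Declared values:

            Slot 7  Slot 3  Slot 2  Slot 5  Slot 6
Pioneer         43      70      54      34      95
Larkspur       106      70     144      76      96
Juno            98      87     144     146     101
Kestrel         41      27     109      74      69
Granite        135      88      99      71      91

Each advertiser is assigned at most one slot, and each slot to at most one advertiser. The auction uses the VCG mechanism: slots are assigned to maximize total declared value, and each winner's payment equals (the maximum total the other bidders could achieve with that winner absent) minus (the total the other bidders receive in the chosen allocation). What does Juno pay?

Juno pays $30.

Efficient allocation: Pioneer→Slot 3 ($70), Larkspur→Slot 2 ($144), Juno→Slot 5 ($146), Kestrel→Slot 6 ($69), Granite→Slot 7 ($135); total welfare W = $564.
Juno receives Slot 5 at value $146, so the others get W − 146 = $418.
Without Juno: best allocation of the remaining 4 bidders over all 5 slots is Pioneer→Slot 6 ($95), Larkspur→Slot 2 ($144), Kestrel→Slot 5 ($74), Granite→Slot 7 ($135), total $448.
VCG payment = (others' best without Juno) − (others' welfare with Juno) = 448 − 418 = $30.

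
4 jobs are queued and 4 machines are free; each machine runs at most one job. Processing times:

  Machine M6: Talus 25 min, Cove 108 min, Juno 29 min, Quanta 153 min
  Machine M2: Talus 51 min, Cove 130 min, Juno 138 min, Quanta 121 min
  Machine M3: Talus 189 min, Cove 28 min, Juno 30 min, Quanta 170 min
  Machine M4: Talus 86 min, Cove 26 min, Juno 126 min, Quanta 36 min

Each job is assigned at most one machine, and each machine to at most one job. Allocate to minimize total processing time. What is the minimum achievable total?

Optimal: Talus→Machine M2 (51 min), Cove→Machine M3 (28 min), Juno→Machine M6 (29 min), Quanta→Machine M4 (36 min) — total 51+28+29+36 = 144 min.
Column-greedy (each machine in turn goes to its cheapest remaining job) gives 300 min, worse by 156.
Every other assignment is strictly worse.

Minimum total: 144 min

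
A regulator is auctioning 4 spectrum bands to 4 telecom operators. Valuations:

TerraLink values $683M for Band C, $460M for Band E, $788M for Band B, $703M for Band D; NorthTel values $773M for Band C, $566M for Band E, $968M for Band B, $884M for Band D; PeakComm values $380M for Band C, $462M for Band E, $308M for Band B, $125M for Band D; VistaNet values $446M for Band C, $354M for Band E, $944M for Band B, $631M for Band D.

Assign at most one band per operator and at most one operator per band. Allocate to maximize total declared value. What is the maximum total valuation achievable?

This is the linear assignment problem.
Optimal: TerraLink→Band C ($683M), NorthTel→Band D ($884M), PeakComm→Band E ($462M), VistaNet→Band B ($944M) — total 683+884+462+944 = $2973M.
Column-greedy (each band in turn goes to its best remaining operator) gives $2882M, worse by 91.

Maximum total: $2973M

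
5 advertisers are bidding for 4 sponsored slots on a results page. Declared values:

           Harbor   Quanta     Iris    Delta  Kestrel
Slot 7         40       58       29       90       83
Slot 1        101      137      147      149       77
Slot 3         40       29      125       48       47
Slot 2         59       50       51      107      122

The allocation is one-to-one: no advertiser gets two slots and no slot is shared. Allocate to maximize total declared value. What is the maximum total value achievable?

Max total: $474

This is the linear assignment problem.
Optimal: Delta→Slot 7 ($90), Quanta→Slot 1 ($137), Iris→Slot 3 ($125), Kestrel→Slot 2 ($122) — total 90+137+125+122 = $474.
Max-entry greedy (repeatedly take the single best remaining cell) gives $454, worse by 20.
Swapping Iris↔Kestrel (Iris→Slot 2 $51, Kestrel→Slot 3 $47) loses 149.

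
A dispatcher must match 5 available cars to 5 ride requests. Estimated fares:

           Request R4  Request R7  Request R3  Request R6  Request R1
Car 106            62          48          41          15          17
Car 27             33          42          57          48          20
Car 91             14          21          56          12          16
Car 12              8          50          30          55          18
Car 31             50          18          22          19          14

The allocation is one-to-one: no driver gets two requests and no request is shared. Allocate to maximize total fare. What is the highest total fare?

Optimal: Car 106→Request R4 ($62), Car 27→Request R6 ($48), Car 91→Request R3 ($56), Car 12→Request R7 ($50), Car 31→Request R1 ($14) — total 62+48+56+50+14 = $230.
Max-entry greedy (repeatedly take the single best remaining cell) gives $209, worse by 21.

Maximum total: $230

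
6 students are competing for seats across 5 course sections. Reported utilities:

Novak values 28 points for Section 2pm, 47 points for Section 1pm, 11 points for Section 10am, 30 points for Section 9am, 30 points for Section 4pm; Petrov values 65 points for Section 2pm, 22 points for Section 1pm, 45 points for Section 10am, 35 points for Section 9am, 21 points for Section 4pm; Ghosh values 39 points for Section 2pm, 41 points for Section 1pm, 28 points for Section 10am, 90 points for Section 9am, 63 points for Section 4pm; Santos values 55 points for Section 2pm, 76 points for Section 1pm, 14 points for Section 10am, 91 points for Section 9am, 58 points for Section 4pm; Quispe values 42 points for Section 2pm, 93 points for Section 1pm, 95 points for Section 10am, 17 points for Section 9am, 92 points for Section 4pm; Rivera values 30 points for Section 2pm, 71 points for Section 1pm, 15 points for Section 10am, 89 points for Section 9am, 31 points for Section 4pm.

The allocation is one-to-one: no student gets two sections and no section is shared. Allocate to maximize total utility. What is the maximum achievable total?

Max total: 388 points

Optimal: Petrov→Section 2pm (65 points), Santos→Section 1pm (76 points), Quispe→Section 10am (95 points), Rivera→Section 9am (89 points), Ghosh→Section 4pm (63 points) — total 65+76+95+89+63 = 388 points.
Row-greedy (each student in turn takes its best remaining section) gives 355 points, worse by 33.
Next-best assignment: Petrov→Section 2pm, Rivera→Section 1pm, Quispe→Section 10am, Santos→Section 9am, Ghosh→Section 4pm = 385 points.
No other one-to-one assignment exceeds 388 points.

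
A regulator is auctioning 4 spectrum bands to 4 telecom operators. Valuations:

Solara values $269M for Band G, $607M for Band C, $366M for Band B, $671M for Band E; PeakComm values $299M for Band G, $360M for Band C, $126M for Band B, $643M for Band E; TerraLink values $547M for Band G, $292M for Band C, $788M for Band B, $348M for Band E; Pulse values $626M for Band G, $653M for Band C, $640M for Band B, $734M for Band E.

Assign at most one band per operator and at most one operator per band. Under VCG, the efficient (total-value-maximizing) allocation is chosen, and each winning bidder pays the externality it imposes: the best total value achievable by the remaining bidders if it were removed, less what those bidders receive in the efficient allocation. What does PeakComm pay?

Efficient allocation: Solara→Band C ($607M), PeakComm→Band E ($643M), TerraLink→Band B ($788M), Pulse→Band G ($626M); total welfare W = $2664M.
PeakComm receives Band E at value $643M, so the others get W − 643 = $2021M.
Without PeakComm: best allocation of the remaining 3 bidders over all 4 bands is Solara→Band C ($607M), TerraLink→Band B ($788M), Pulse→Band E ($734M), total $2129M.
VCG payment = (others' best without PeakComm) − (others' welfare with PeakComm) = 2129 − 2021 = $108M.

PeakComm pays $108M.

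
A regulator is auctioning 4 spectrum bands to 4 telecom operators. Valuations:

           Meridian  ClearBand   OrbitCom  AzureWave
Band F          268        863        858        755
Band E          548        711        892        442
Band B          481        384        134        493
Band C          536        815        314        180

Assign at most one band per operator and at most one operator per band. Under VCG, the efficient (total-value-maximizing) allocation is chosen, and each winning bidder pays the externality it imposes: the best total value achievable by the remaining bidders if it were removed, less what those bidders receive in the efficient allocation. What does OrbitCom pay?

Efficient allocation: Meridian→Band B ($481M), ClearBand→Band C ($815M), OrbitCom→Band E ($892M), AzureWave→Band F ($755M); total welfare W = $2943M.
OrbitCom receives Band E at value $892M, so the others get W − 892 = $2051M.
Without OrbitCom: best allocation of the remaining 3 bidders over all 4 bands is Meridian→Band E ($548M), ClearBand→Band C ($815M), AzureWave→Band F ($755M), total $2118M.
VCG payment = (others' best without OrbitCom) − (others' welfare with OrbitCom) = 2118 − 2051 = $67M.

OrbitCom pays $67M.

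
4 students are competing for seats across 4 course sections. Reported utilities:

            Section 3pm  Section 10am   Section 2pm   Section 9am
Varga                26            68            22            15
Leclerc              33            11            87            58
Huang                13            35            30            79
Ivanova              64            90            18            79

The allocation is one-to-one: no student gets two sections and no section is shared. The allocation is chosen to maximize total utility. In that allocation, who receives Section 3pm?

Optimal: Varga→Section 10am (68 points), Leclerc→Section 2pm (87 points), Huang→Section 9am (79 points), Ivanova→Section 3pm (64 points) — total 68+87+79+64 = 298 points.
No other one-to-one assignment exceeds 298 points.
Ivanova's own top section is Section 10am (90 points), but forcing Ivanova→Section 10am and reassigning the rest optimally gives only 282 points — worse by 16.

Ivanova receives Section 3pm.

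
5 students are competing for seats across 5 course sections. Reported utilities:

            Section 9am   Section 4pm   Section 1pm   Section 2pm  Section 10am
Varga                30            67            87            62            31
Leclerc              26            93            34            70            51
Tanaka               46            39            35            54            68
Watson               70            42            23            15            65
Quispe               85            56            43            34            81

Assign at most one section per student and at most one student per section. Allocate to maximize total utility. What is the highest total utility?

Maximum total: 385 points

Optimal: Varga→Section 1pm (87 points), Leclerc→Section 4pm (93 points), Tanaka→Section 2pm (54 points), Watson→Section 9am (70 points), Quispe→Section 10am (81 points) — total 87+93+54+70+81 = 385 points.
Column-greedy (each section in turn goes to its best remaining student) gives 384 points, worse by 1.
Every other assignment is strictly worse.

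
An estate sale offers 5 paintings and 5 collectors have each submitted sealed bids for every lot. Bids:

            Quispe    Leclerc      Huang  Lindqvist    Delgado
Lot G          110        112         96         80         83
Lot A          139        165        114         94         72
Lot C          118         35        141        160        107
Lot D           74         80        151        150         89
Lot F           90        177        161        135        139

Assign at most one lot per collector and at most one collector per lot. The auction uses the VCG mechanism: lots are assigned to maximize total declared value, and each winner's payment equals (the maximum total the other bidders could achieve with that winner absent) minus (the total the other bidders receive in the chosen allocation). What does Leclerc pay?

Leclerc pays $29.

Efficient allocation: Quispe→Lot G ($110), Leclerc→Lot A ($165), Huang→Lot D ($151), Lindqvist→Lot C ($160), Delgado→Lot F ($139); total welfare W = $725.
Leclerc receives Lot A at value $165, so the others get W − 165 = $560.
Without Leclerc: best allocation of the remaining 4 bidders over all 5 lots is Quispe→Lot A ($139), Huang→Lot D ($151), Lindqvist→Lot C ($160), Delgado→Lot F ($139), total $589.
VCG payment = (others' best without Leclerc) − (others' welfare with Leclerc) = 589 − 560 = $29.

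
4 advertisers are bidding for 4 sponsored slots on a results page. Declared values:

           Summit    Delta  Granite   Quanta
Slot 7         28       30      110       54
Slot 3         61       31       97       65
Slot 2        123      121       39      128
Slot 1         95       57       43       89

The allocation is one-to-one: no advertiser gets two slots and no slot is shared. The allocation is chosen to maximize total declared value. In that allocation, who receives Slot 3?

Quanta receives Slot 3.

Optimal: Summit→Slot 1 ($95), Delta→Slot 2 ($121), Granite→Slot 7 ($110), Quanta→Slot 3 ($65) — total 95+121+110+65 = $391.
Max-entry greedy (repeatedly take the single best remaining cell) gives $364, worse by 27.
Checked against all permutations: $391 is optimal.
Quanta's own top slot is Slot 2 ($128), but forcing Quanta→Slot 2 and reassigning the rest optimally gives only $364 — worse by 27.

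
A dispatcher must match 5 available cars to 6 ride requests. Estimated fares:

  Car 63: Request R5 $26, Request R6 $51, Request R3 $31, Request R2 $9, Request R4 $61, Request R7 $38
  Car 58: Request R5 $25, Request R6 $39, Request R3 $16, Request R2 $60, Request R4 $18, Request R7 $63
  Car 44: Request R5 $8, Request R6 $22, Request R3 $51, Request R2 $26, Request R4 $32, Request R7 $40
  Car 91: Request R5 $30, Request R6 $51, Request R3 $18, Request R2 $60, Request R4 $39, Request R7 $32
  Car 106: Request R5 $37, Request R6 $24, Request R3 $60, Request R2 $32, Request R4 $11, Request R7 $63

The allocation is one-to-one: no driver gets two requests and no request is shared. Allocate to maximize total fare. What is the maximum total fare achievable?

Optimal: Car 63→Request R4 ($61), Car 58→Request R2 ($60), Car 44→Request R3 ($51), Car 91→Request R6 ($51), Car 106→Request R7 ($63) — total 61+60+51+51+63 = $286.
Max-entry greedy (repeatedly take the single best remaining cell) gives $266, worse by 20.
No other one-to-one assignment exceeds $286.

Maximum total: $286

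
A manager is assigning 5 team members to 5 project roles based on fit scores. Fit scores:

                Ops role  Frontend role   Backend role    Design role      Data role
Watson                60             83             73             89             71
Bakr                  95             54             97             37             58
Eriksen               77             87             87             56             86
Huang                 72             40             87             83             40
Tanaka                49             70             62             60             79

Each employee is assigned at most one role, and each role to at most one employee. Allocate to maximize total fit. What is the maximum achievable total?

Maximum total: 437 pts

This is the linear assignment problem.
Optimal: Watson→Design role (89 pts), Bakr→Ops role (95 pts), Eriksen→Frontend role (87 pts), Huang→Backend role (87 pts), Tanaka→Data role (79 pts) — total 89+95+87+87+79 = 437 pts.
Row-greedy (each employee in turn takes its best remaining role) gives 424 pts, worse by 13.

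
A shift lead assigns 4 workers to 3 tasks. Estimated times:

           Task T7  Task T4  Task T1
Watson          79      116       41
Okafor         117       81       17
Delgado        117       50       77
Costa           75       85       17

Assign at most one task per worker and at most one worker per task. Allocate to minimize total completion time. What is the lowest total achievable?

Min total: 142 min

Optimal: Costa→Task T7 (75 min), Delgado→Task T4 (50 min), Okafor→Task T1 (17 min) — total 75+50+17 = 142 min.
Row-greedy (each worker in turn takes its cheapest remaining task) gives 239 min, worse by 97.
Next-best assignment: Watson→Task T7, Delgado→Task T4, Okafor→Task T1 = 146 min.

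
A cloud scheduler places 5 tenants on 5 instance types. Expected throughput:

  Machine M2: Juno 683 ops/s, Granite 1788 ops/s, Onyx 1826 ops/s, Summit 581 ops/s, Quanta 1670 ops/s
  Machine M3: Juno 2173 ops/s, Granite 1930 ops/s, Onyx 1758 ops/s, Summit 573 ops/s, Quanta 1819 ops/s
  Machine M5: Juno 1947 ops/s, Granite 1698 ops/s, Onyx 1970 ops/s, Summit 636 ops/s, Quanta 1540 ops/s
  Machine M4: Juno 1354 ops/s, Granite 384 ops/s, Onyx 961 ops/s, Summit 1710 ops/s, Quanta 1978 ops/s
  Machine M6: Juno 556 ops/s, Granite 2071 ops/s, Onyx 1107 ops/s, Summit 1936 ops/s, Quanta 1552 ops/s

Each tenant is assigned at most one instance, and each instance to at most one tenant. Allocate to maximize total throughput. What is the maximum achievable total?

Max total: 9845 ops/s

Optimal: Juno→Machine M3 (2173 ops/s), Granite→Machine M2 (1788 ops/s), Onyx→Machine M5 (1970 ops/s), Summit→Machine M6 (1936 ops/s), Quanta→Machine M4 (1978 ops/s) — total 2173+1788+1970+1936+1978 = 9845 ops/s.
Every other assignment is strictly worse.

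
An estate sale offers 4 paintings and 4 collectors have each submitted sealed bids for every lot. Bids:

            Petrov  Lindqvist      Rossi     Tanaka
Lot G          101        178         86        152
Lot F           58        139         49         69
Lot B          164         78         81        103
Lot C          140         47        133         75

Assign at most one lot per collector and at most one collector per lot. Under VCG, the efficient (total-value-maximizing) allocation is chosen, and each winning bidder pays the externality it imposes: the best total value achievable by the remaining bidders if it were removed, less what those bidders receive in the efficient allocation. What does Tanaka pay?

Efficient allocation: Petrov→Lot B ($164), Lindqvist→Lot F ($139), Rossi→Lot C ($133), Tanaka→Lot G ($152); total welfare W = $588.
Tanaka receives Lot G at value $152, so the others get W − 152 = $436.
Without Tanaka: best allocation of the remaining 3 bidders over all 4 lots is Petrov→Lot B ($164), Lindqvist→Lot G ($178), Rossi→Lot C ($133), total $475.
VCG payment = (others' best without Tanaka) − (others' welfare with Tanaka) = 475 − 436 = $39.

Tanaka pays $39.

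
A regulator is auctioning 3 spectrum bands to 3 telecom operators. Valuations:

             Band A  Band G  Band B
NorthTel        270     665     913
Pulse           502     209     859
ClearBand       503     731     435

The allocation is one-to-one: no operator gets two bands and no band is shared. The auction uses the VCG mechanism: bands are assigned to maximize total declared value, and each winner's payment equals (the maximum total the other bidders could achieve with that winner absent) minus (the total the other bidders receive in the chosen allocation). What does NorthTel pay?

NorthTel pays $357M.

Efficient allocation: NorthTel→Band B ($913M), Pulse→Band A ($502M), ClearBand→Band G ($731M); total welfare W = $2146M.
NorthTel receives Band B at value $913M, so the others get W − 913 = $1233M.
Without NorthTel: best allocation of the remaining 2 bidders over all 3 bands is Pulse→Band B ($859M), ClearBand→Band G ($731M), total $1590M.
VCG payment = (others' best without NorthTel) − (others' welfare with NorthTel) = 1590 − 1233 = $357M.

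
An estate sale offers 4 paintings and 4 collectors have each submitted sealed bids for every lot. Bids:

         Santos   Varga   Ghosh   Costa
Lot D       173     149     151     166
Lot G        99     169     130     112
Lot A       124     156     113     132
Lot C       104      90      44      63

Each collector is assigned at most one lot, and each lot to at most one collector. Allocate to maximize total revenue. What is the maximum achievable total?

Max total: $556

Optimal: Santos→Lot C ($104), Varga→Lot G ($169), Ghosh→Lot D ($151), Costa→Lot A ($132) — total 104+169+151+132 = $556.
Column-greedy (each lot in turn goes to its best remaining collector) gives $518, worse by 38.
Swapping Varga↔Ghosh (Varga→Lot D $149, Ghosh→Lot G $130) loses 41.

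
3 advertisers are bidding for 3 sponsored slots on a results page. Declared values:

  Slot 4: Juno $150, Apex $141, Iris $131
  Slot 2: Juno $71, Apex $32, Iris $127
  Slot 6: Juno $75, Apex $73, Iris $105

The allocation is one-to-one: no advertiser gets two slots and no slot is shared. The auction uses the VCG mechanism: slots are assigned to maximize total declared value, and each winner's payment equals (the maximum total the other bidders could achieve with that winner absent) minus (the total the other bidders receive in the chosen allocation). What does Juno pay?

Efficient allocation: Juno→Slot 4 ($150), Apex→Slot 6 ($73), Iris→Slot 2 ($127); total welfare W = $350.
Juno receives Slot 4 at value $150, so the others get W − 150 = $200.
Without Juno: best allocation of the remaining 2 bidders over all 3 slots is Apex→Slot 4 ($141), Iris→Slot 2 ($127), total $268.
VCG payment = (others' best without Juno) − (others' welfare with Juno) = 268 − 200 = $68.

Juno pays $68.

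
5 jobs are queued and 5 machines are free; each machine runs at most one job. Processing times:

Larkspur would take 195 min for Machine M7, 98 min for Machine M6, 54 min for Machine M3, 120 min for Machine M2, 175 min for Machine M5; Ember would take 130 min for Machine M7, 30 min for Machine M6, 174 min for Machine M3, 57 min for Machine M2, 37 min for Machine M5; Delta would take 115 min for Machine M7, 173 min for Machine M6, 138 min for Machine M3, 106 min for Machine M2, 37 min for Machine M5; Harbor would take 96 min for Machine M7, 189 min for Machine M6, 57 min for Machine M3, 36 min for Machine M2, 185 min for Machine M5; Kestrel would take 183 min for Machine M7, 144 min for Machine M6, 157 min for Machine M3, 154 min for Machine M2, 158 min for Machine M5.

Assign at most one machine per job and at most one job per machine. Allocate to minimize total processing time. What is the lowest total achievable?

This is a one-to-one assignment (minimum-cost bipartite matching).
Optimal: Larkspur→Machine M3 (54 min), Ember→Machine M6 (30 min), Delta→Machine M5 (37 min), Harbor→Machine M2 (36 min), Kestrel→Machine M7 (183 min) — total 54+30+37+36+183 = 340 min.
Column-greedy (each machine in turn goes to its cheapest remaining job) gives 444 min, worse by 104.
Swapping Ember↔Delta (Ember→Machine M5 37 min, Delta→Machine M6 173 min) adds 143.

Minimum total: 340 min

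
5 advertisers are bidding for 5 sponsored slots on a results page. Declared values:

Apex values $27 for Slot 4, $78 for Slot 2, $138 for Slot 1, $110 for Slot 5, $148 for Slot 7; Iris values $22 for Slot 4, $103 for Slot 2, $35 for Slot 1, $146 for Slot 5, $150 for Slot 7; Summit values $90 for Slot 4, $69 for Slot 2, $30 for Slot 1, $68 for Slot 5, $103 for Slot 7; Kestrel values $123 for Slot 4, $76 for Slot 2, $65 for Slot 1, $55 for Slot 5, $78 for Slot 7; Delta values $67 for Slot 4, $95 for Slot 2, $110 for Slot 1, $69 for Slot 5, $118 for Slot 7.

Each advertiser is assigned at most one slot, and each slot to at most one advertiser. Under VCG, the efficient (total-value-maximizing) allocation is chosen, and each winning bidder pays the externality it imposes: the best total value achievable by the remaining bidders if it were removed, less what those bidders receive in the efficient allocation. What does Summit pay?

Efficient allocation: Apex→Slot 1 ($138), Iris→Slot 5 ($146), Summit→Slot 7 ($103), Kestrel→Slot 4 ($123), Delta→Slot 2 ($95); total welfare W = $605.
Summit receives Slot 7 at value $103, so the others get W − 103 = $502.
Without Summit: best allocation of the remaining 4 bidders over all 5 slots is Apex→Slot 7 ($148), Iris→Slot 5 ($146), Kestrel→Slot 4 ($123), Delta→Slot 1 ($110), total $527.
VCG payment = (others' best without Summit) − (others' welfare with Summit) = 527 − 502 = $25.

Summit pays $25.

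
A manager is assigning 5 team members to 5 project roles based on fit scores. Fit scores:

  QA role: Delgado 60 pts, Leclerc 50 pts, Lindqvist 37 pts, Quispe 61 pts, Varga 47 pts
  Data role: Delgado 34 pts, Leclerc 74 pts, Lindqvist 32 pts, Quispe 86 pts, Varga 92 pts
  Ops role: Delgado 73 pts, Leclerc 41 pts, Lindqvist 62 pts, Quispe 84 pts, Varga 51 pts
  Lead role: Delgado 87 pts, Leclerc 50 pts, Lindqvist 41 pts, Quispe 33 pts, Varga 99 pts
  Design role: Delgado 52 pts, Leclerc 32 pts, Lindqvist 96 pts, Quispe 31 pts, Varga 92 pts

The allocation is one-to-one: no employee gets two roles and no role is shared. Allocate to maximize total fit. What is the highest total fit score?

Max total: 413 pts

Optimal: Delgado→QA role (60 pts), Leclerc→Data role (74 pts), Lindqvist→Design role (96 pts), Quispe→Ops role (84 pts), Varga→Lead role (99 pts) — total 60+74+96+84+99 = 413 pts.
Max-entry greedy (repeatedly take the single best remaining cell) gives 404 pts, worse by 9.
Checked against all permutations: 413 pts is optimal.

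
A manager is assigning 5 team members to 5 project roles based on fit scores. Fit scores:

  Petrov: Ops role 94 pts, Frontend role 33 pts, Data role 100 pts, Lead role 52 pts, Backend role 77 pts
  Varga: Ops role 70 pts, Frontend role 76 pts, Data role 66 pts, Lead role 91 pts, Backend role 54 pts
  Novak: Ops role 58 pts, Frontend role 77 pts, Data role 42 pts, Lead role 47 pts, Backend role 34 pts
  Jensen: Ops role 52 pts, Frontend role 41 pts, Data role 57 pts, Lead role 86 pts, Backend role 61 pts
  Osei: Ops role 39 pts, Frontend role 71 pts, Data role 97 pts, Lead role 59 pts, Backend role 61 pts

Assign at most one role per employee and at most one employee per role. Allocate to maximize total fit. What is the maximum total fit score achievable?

Max total: 420 pts

This is the linear assignment problem.
Optimal: Petrov→Ops role (94 pts), Varga→Lead role (91 pts), Novak→Frontend role (77 pts), Jensen→Backend role (61 pts), Osei→Data role (97 pts) — total 94+91+77+61+97 = 420 pts.
Max-entry greedy (repeatedly take the single best remaining cell) gives 368 pts, worse by 52.
Next-best assignment: Petrov→Ops role, Varga→Backend role, Novak→Frontend role, Jensen→Lead role, Osei→Data role = 408 pts.
Swapping Varga↔Petrov (Varga→Ops role 70 pts, Petrov→Lead role 52 pts) loses 63.
Every other assignment is strictly worse.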